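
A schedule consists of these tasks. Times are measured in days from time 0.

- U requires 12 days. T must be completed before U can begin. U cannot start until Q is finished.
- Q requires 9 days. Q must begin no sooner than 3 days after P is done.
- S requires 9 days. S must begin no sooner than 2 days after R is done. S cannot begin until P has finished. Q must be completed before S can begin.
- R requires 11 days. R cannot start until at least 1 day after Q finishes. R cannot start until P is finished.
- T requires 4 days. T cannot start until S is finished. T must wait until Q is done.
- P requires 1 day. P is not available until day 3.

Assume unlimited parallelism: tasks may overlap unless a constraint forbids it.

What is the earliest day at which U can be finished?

55

After its own release at day 3, P can start at day 3 and finishes at day 4.
Q cannot begin until P (finishes day 4, plus 3-day gap → day 7). It runs from day 7 to 7 + 9 = day 16.
For R: Q (finishes day 16, plus 1-day gap → day 17); P (finishes day 4). Taking the maximum gives a start of day 17, and it finishes at 17 + 11 = day 28.
S cannot start until R (finishes day 28, plus 2-day gap → day 30); P (finishes day 4); Q (finishes day 16). The controlling bound is day 30, so S finishes at 30 + 9 = day 39.
T has to wait for S (finishes day 39); Q (finishes day 16). The latest of these is day 39, so T runs day 39 to 39 + 4 = day 43.
U needs all of T (finishes day 43); Q (finishes day 16). That puts its earliest start at day 43; it finishes at 43 + 12 = day 55.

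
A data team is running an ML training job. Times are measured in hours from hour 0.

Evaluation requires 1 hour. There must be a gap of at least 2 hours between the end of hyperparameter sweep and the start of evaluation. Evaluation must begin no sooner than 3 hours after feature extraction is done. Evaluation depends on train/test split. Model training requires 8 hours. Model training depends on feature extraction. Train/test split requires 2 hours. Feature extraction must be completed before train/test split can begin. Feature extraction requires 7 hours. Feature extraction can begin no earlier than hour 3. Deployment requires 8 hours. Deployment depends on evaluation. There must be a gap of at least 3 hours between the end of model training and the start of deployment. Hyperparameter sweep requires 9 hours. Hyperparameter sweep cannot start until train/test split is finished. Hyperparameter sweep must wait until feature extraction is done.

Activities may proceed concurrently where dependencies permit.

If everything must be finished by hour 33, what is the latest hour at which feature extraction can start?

4

To finish by hour 33, deployment (duration 8) must start no later than hour 25.
Evaluation has to be done before deployment (must start by hour 25). That means finishing by hour 25, i.e. starting by 25 − 1 = hour 24.
Since evaluation (must start by hour 24, minus 2-hour gap → hour 22) depends on it, hyperparameter sweep must finish by hour 22. Backing off its 9-hour duration gives a latest start of hour 13.
For train/test split: hyperparameter sweep (must start by hour 13); evaluation (must start by hour 24). The most restrictive is hour 13; with a 2-hour duration, train/test split must start by hour 11.
Model training feeds into deployment (must start by hour 25, minus 3-hour gap → hour 22); so model training must finish by hour 22 and therefore start by hour 14.
For feature extraction: train/test split (must start by hour 11); hyperparameter sweep (must start by hour 13); model training (must start by hour 14); evaluation (must start by hour 24, minus 3-hour gap → hour 21). The most restrictive is hour 11; with a 7-hour duration, feature extraction must start by hour 4.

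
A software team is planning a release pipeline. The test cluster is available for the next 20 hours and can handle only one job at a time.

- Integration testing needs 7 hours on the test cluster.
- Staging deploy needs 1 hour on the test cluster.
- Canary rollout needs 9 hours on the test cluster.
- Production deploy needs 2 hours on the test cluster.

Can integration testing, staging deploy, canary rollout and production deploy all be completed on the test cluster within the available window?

Yes

Running back to back, the jobs need 7 + 1 + 9 + 2 = 19 hours on the test cluster.
Since 19 ≤ 20, they fit within the window.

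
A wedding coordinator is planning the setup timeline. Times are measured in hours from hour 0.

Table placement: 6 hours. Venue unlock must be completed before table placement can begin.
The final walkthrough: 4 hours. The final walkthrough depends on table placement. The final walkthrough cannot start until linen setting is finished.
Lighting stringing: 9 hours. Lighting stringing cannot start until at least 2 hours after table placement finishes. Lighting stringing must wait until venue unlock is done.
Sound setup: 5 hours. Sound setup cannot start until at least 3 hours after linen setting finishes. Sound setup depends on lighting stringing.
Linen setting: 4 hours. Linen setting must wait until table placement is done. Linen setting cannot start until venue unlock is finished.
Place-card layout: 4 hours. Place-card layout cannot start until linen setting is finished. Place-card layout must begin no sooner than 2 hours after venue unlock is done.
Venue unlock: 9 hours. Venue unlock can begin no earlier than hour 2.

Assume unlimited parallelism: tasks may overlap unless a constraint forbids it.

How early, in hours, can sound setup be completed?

After its own release at hour 2, venue unlock can start at hour 2 and finishes at hour 11.
Table placement cannot begin until venue unlock (finishes hour 11). It runs from hour 11 to 11 + 6 = hour 17.
Lighting stringing needs all of table placement (finishes hour 17, plus 2-hour gap → hour 19); venue unlock (finishes hour 11). That puts its earliest start at hour 19; it finishes at 19 + 9 = hour 28.
Linen setting has to wait for table placement (finishes hour 17); venue unlock (finishes hour 11). The latest of these is hour 17, so linen setting runs hour 17 to 17 + 4 = hour 21.
Sound setup cannot start until linen setting (finishes hour 21, plus 3-hour gap → hour 24); lighting stringing (finishes hour 28). The controlling bound is hour 28, so sound setup finishes at 28 + 5 = hour 33.

33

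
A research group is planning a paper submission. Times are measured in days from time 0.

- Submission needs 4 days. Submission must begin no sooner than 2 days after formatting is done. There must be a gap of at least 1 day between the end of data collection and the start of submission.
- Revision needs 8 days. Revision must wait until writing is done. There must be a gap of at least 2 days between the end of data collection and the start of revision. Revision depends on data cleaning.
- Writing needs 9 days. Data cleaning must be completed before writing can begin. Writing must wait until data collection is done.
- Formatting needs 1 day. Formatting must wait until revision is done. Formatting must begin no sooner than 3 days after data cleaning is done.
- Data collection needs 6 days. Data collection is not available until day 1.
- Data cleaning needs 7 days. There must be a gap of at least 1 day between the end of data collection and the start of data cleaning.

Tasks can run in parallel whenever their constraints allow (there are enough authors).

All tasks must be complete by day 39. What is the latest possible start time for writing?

Submission must finish by day 39; it takes 4 days, so it must start by 39 − 4 = day 35.
Formatting must finish before submission (must start by day 35, minus 2-day gap → day 33). With a 1-day duration, formatting must start by 33 − 1 = day 32.
Revision has to be done before formatting (must start by day 32). That means finishing by day 32, i.e. starting by 32 − 8 = day 24.
Writing has to be done before revision (must start by day 24). That means finishing by day 24, i.e. starting by 24 − 9 = day 15.

15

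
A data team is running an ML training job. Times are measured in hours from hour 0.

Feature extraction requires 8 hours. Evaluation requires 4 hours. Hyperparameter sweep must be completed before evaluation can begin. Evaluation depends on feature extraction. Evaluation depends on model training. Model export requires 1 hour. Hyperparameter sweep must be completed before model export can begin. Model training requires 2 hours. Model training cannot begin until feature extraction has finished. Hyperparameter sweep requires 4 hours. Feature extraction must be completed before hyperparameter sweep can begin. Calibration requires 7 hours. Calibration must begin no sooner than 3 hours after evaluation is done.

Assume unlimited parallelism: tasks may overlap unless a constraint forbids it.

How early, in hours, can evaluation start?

Feature extraction has no prerequisites, so it starts at hour 0 and finishes at hour 8.
Model training cannot begin until feature extraction (finishes hour 8). It runs from hour 8 to 8 + 2 = hour 10.
Hyperparameter sweep cannot begin until feature extraction (finishes hour 8). It runs from hour 8 to 8 + 4 = hour 12.
Evaluation waits on hyperparameter sweep (finishes hour 12); feature extraction (finishes hour 8); model training (finishes hour 10). The latest of these is hour 12, which is the earliest evaluation can start.

12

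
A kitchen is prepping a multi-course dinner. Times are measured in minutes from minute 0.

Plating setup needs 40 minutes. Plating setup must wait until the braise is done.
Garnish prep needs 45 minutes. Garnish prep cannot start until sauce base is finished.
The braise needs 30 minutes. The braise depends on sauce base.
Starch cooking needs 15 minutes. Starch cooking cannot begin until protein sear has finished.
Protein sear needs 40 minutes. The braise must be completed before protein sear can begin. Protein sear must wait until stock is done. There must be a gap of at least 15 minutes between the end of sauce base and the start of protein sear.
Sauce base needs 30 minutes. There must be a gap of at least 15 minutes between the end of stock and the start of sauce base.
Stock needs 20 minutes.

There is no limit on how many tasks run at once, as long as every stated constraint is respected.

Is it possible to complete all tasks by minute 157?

Yes

Nothing blocks stock, so it runs from minute 0 to minute 20.
After stock (finishes minute 20, plus 15-minute gap → minute 35), sauce base can start at minute 35 and finishes at minute 65.
Garnish prep cannot begin until sauce base (finishes minute 65). It runs from minute 65 to 65 + 45 = minute 110.
After sauce base (finishes minute 65), the braise can start at minute 65 and finishes at minute 95.
Plating setup cannot begin until the braise (finishes minute 95). It runs from minute 95 to 95 + 40 = minute 135.
Protein sear has to wait for the braise (finishes minute 95); stock (finishes minute 20); sauce base (finishes minute 65, plus 15-minute gap → minute 80). The latest of these is minute 95, so protein sear runs minute 95 to 95 + 40 = minute 135.
Starch cooking cannot begin until protein sear (finishes minute 135). It runs from minute 135 to 135 + 15 = minute 150.
Every task is finished by minute 150, which is no later than the deadline of 157, so the schedule is feasible.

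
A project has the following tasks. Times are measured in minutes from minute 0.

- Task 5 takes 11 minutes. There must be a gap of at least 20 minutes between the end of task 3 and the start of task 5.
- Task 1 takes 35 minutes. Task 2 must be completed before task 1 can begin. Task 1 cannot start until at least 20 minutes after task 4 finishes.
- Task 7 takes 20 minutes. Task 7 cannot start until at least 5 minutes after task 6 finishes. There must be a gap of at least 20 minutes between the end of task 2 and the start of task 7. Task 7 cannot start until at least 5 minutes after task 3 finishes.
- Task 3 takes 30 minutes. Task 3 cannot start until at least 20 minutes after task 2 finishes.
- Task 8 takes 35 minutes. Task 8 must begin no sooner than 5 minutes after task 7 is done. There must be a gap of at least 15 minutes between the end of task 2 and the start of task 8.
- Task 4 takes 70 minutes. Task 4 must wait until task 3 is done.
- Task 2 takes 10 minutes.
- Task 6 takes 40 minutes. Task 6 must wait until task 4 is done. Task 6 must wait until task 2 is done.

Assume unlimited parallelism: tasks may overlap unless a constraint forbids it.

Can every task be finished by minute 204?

No

Task 2 can start immediately at minute 0; it finishes at minute 10.
After task 2 (finishes minute 10, plus 20-minute gap → minute 30), task 3 can start at minute 30 and finishes at minute 60.
Task 5 waits on task 3 (finishes minute 60, plus 20-minute gap → minute 80), so it starts at minute 80 and finishes at 80 + 11 = minute 91.
After task 3 (finishes minute 60), task 4 can start at minute 60 and finishes at minute 130.
Task 6 cannot start until task 4 (finishes minute 130); task 2 (finishes minute 10). The controlling bound is minute 130, so task 6 finishes at 130 + 40 = minute 170.
Task 7 cannot start until task 6 (finishes minute 170, plus 5-minute gap → minute 175); task 2 (finishes minute 10, plus 20-minute gap → minute 30); task 3 (finishes minute 60, plus 5-minute gap → minute 65). The controlling bound is minute 175, so task 7 finishes at 175 + 20 = minute 195.
Task 8 needs all of task 7 (finishes minute 195, plus 5-minute gap → minute 200); task 2 (finishes minute 10, plus 15-minute gap → minute 25). That puts its earliest start at minute 200; it finishes at 200 + 35 = minute 235.
Task 1 has to wait for task 2 (finishes minute 10); task 4 (finishes minute 130, plus 20-minute gap → minute 150). The latest of these is minute 150, so task 1 runs minute 150 to 150 + 35 = minute 185.
The earliest everything can be done is minute 235, which is after the deadline of 204, so it is not possible.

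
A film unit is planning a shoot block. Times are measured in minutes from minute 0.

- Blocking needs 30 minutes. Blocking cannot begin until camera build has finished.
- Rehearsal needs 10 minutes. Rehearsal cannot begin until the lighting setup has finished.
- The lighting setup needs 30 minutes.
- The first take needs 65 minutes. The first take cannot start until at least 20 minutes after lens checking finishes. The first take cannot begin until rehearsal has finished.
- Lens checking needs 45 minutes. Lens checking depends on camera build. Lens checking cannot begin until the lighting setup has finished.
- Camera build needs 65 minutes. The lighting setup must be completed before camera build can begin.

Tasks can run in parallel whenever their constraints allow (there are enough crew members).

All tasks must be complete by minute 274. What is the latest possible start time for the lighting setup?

The first take must finish by minute 274; it takes 65 minutes, so it must start by 274 − 65 = minute 209.
Lens checking must finish before the first take (must start by minute 209, minus 20-minute gap → minute 189). With a 45-minute duration, lens checking must start by 189 − 45 = minute 144.
Blocking must finish by minute 274; it takes 30 minutes, so it must start by 274 − 30 = minute 244.
Camera build has several dependents: lens checking (must start by minute 144); blocking (must start by minute 244). The earliest of those limits is minute 144, so camera build must start by 144 − 65 = minute 79.
Rehearsal must finish before the first take (must start by minute 209). With a 10-minute duration, rehearsal must start by 209 − 10 = minute 199.
The lighting setup has several dependents: camera build (must start by minute 79); lens checking (must start by minute 144); rehearsal (must start by minute 199). The earliest of those limits is minute 79, so the lighting setup must start by 79 − 30 = minute 49.

49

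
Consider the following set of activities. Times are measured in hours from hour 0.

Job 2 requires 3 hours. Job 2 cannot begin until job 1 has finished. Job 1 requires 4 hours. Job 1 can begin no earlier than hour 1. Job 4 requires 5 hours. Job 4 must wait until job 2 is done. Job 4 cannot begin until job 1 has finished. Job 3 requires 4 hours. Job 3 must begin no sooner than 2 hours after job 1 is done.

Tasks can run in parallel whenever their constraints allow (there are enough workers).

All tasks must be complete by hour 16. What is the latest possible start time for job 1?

4

To finish by hour 16, job 4 (duration 5) must start no later than hour 11.
Job 2 has to be done before job 4 (must start by hour 11). That means finishing by hour 11, i.e. starting by 11 − 3 = hour 8.
Nothing follows job 3; the deadline of hour 16 is its only limit. It must start by 16 − 4 = hour 12.
For job 1: job 2 (must start by hour 8); job 3 (must start by hour 12, minus 2-hour gap → hour 10); job 4 (must start by hour 11). The most restrictive is hour 8; with a 4-hour duration, job 1 must start by hour 4.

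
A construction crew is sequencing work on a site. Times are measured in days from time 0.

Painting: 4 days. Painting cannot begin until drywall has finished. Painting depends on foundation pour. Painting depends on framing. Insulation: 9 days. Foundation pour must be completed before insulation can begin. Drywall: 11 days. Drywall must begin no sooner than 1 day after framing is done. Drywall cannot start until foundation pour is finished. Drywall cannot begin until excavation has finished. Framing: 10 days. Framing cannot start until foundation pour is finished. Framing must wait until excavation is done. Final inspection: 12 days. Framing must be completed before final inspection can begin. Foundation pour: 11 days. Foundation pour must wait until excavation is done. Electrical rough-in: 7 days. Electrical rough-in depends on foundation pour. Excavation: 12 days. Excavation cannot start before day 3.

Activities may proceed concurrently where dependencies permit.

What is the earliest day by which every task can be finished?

Excavation cannot begin until its own release at day 3. It runs from day 3 to 3 + 12 = day 15.
Foundation pour cannot begin until excavation (finishes day 15). It runs from day 15 to 15 + 11 = day 26.
After foundation pour (finishes day 26), insulation can start at day 26 and finishes at day 35.
After foundation pour (finishes day 26), electrical rough-in can start at day 26 and finishes at day 33.
Framing has to wait for foundation pour (finishes day 26); excavation (finishes day 15). The latest of these is day 26, so framing runs day 26 to 26 + 10 = day 36.
After framing (finishes day 36), final inspection can start at day 36 and finishes at day 48.
For drywall: framing (finishes day 36, plus 1-day gap → day 37); foundation pour (finishes day 26); excavation (finishes day 15). Taking the maximum gives a start of day 37, and it finishes at 37 + 11 = day 48.
Painting needs all of drywall (finishes day 48); foundation pour (finishes day 26); framing (finishes day 36). That puts its earliest start at day 48; it finishes at 48 + 4 = day 52.
All tasks are finished once the last one completes. Finish times: Excavation at 15, Foundation pour at 26, Framing at 36, Electrical rough-in at 33, Insulation at 35, Drywall at 48, Painting at 52, Final inspection at 48. The latest is day 52.

52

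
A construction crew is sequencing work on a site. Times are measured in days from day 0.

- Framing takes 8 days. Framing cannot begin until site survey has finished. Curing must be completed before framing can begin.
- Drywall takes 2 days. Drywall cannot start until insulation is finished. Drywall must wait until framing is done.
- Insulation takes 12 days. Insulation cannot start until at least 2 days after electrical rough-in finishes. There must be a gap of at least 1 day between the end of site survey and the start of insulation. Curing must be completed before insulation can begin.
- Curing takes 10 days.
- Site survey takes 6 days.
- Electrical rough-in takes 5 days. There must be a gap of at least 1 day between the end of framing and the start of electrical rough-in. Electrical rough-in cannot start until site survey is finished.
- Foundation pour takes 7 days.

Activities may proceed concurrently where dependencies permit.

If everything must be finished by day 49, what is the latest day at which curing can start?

9

To finish by day 49, drywall (duration 2) must start no later than day 47.
Insulation must finish before drywall (must start by day 47). With a 12-day duration, insulation must start by 47 − 12 = day 35.
Electrical rough-in must finish before insulation (must start by day 35, minus 2-day gap → day 33). With a 5-day duration, electrical rough-in must start by 33 − 5 = day 28.
For framing: electrical rough-in (must start by day 28, minus 1-day gap → day 27); drywall (must start by day 47). The most restrictive is day 27; with an 8-day duration, framing must start by day 19.
Curing has several dependents: framing (must start by day 19); insulation (must start by day 35). The earliest of those limits is day 19, so curing must start by 19 − 10 = day 9.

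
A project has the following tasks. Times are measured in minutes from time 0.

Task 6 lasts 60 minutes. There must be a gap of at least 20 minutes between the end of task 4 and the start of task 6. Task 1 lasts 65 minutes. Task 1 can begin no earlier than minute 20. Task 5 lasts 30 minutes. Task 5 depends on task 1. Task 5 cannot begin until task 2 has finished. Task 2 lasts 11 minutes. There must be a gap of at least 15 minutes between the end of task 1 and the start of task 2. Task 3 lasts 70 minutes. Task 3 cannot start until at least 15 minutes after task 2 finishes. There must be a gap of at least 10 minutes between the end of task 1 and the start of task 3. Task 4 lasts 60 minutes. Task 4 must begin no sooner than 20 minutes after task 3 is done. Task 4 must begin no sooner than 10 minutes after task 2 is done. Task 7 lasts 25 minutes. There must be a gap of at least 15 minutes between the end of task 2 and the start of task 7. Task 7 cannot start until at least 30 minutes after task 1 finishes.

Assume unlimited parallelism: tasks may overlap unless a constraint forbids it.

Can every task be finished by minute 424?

Task 1 cannot begin until its own release at minute 20. It runs from minute 20 to 20 + 65 = minute 85.
Task 2 cannot begin until task 1 (finishes minute 85, plus 15-minute gap → minute 100). It runs from minute 100 to 100 + 11 = minute 111.
For task 7: task 2 (finishes minute 111, plus 15-minute gap → minute 126); task 1 (finishes minute 85, plus 30-minute gap → minute 115). Taking the maximum gives a start of minute 126, and it finishes at 126 + 25 = minute 151.
Task 5 has to wait for task 1 (finishes minute 85); task 2 (finishes minute 111). The latest of these is minute 111, so task 5 runs minute 111 to 111 + 30 = minute 141.
For task 3: task 2 (finishes minute 111, plus 15-minute gap → minute 126); task 1 (finishes minute 85, plus 10-minute gap → minute 95). Taking the maximum gives a start of minute 126, and it finishes at 126 + 70 = minute 196.
Task 4 has to wait for task 3 (finishes minute 196, plus 20-minute gap → minute 216); task 2 (finishes minute 111, plus 10-minute gap → minute 121). The latest of these is minute 216, so task 4 runs minute 216 to 216 + 60 = minute 276.
After task 4 (finishes minute 276, plus 20-minute gap → minute 296), task 6 can start at minute 296 and finishes at minute 356.
Every task is finished by minute 356, which is no later than the deadline of 424, so the schedule is feasible.

Yes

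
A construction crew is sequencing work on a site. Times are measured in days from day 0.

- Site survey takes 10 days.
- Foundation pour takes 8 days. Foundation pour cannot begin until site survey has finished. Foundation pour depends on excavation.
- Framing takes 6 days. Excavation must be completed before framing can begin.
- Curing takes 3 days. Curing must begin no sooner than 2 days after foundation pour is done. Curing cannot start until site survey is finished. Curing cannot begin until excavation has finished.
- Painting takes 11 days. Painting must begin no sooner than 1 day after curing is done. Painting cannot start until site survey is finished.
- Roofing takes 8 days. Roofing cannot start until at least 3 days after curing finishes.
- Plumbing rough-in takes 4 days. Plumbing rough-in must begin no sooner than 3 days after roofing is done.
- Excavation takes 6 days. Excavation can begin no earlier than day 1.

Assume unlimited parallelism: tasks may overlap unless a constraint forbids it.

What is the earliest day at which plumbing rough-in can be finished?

41

Excavation waits on its own release at day 1, so it starts at day 1 and finishes at 1 + 6 = day 7.
Site survey has no prerequisites, so it starts at day 0 and finishes at day 10.
Foundation pour needs all of site survey (finishes day 10); excavation (finishes day 7). That puts its earliest start at day 10; it finishes at 10 + 8 = day 18.
For curing: foundation pour (finishes day 18, plus 2-day gap → day 20); site survey (finishes day 10); excavation (finishes day 7). Taking the maximum gives a start of day 20, and it finishes at 20 + 3 = day 23.
Roofing cannot begin until curing (finishes day 23, plus 3-day gap → day 26). It runs from day 26 to 26 + 8 = day 34.
Plumbing rough-in cannot begin until roofing (finishes day 34, plus 3-day gap → day 37). It runs from day 37 to 37 + 4 = day 41.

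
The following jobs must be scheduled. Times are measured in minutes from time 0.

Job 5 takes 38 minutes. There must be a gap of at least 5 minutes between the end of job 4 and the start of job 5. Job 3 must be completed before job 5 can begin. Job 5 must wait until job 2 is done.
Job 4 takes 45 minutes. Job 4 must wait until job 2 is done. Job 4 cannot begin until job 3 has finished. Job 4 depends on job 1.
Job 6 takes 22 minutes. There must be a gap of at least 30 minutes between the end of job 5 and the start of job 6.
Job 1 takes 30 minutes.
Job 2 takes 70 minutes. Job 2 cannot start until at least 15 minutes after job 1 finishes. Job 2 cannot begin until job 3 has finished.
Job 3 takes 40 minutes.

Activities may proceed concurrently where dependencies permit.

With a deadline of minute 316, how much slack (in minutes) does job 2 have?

Nothing blocks job 3, so it runs from minute 0 to minute 40.
Job 1 can start immediately at minute 0; it finishes at minute 30.
For job 2: job 1 (finishes minute 30, plus 15-minute gap → minute 45); job 3 (finishes minute 40). Taking the maximum gives a start of minute 45, and it finishes at 45 + 70 = minute 115.

Working backward from the deadline:
Job 6 has no dependents, so it just needs to finish by minute 316. Starting by 316 − 22 = minute 294 achieves that.
Job 5 has to be done before job 6 (must start by minute 294, minus 30-minute gap → minute 264). That means finishing by minute 264, i.e. starting by 264 − 38 = minute 226.
Job 4 must finish before job 5 (must start by minute 226, minus 5-minute gap → minute 221). With a 45-minute duration, job 4 must start by 221 − 45 = minute 176.
Job 2 feeds job 4 (must start by minute 176); job 5 (must start by minute 226). Taking the minimum, job 2 must finish by minute 176 and start by 176 − 70 = minute 106.
So job 2 can start as early as minute 45 and as late as minute 106, giving 106 − 45 = 61 minutes of slack.

61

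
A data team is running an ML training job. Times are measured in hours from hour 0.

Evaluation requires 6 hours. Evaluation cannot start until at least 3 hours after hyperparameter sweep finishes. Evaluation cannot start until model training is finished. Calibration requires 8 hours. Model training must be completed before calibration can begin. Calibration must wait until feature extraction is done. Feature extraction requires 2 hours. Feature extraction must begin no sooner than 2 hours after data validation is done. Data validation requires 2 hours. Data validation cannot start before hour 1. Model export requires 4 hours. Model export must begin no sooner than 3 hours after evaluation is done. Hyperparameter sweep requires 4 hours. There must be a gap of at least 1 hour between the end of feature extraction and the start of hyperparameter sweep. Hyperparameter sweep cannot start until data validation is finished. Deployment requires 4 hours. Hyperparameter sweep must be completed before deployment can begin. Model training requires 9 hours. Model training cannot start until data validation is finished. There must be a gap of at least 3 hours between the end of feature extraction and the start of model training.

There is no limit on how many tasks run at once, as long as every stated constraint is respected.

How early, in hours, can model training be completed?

19

After its own release at hour 1, data validation can start at hour 1 and finishes at hour 3.
Feature extraction waits on data validation (finishes hour 3, plus 2-hour gap → hour 5), so it starts at hour 5 and finishes at 5 + 2 = hour 7.
For model training: data validation (finishes hour 3); feature extraction (finishes hour 7, plus 3-hour gap → hour 10). Taking the maximum gives a start of hour 10, and it finishes at 10 + 9 = hour 19.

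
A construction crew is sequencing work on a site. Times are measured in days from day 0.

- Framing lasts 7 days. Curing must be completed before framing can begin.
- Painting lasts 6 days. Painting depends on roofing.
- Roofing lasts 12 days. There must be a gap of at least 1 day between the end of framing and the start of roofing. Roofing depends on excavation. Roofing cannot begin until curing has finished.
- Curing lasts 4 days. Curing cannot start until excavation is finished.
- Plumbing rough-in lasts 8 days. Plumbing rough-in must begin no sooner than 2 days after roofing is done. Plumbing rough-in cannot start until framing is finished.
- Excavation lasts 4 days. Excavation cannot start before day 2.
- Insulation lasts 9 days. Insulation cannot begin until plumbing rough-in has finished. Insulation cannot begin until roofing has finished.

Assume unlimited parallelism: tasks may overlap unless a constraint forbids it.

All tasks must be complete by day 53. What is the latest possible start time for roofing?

To finish by day 53, insulation (duration 9) must start no later than day 44.
Plumbing rough-in has to be done before insulation (must start by day 44). That means finishing by day 44, i.e. starting by 44 − 8 = day 36.
To finish by day 53, painting (duration 6) must start no later than day 47.
For roofing: plumbing rough-in (must start by day 36, minus 2-day gap → day 34); insulation (must start by day 44); painting (must start by day 47). The most restrictive is day 34; with a 12-day duration, roofing must start by day 22.

22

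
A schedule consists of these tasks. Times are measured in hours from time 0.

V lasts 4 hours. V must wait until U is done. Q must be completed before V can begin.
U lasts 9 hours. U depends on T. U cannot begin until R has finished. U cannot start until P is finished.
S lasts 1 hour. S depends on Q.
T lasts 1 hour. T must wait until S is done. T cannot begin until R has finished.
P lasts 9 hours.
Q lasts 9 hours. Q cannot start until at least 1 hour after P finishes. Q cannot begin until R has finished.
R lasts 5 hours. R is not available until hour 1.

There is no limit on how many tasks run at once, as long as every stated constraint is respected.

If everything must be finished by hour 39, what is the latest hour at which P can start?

V has no dependents, so it just needs to finish by hour 39. Starting by 39 − 4 = hour 35 achieves that.
U must finish before V (must start by hour 35). With a 9-hour duration, U must start by 35 − 9 = hour 26.
T must finish before U (must start by hour 26). With a 1-hour duration, T must start by 26 − 1 = hour 25.
Since T (must start by hour 25) depends on it, S must finish by hour 25. Backing off its 1-hour duration gives a latest start of hour 24.
For Q: S (must start by hour 24); V (must start by hour 35). The most restrictive is hour 24; with a 9-hour duration, Q must start by hour 15.
P has several dependents: Q (must start by hour 15, minus 1-hour gap → hour 14); U (must start by hour 26). The earliest of those limits is hour 14, so P must start by 14 − 9 = hour 5.

5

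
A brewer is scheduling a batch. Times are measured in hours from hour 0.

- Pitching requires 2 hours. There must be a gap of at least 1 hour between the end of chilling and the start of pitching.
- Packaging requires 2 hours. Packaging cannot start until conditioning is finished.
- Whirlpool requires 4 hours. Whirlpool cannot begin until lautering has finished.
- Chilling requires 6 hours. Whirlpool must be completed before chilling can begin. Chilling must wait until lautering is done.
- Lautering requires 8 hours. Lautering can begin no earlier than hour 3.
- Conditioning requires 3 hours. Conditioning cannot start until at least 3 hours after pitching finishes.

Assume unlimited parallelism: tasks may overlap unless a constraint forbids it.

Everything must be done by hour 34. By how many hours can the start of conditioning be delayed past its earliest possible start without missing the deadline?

2

Lautering waits on its own release at hour 3, so it starts at hour 3 and finishes at 3 + 8 = hour 11.
After lautering (finishes hour 11), whirlpool can start at hour 11 and finishes at hour 15.
For chilling: whirlpool (finishes hour 15); lautering (finishes hour 11). Taking the maximum gives a start of hour 15, and it finishes at 15 + 6 = hour 21.
Pitching waits on chilling (finishes hour 21, plus 1-hour gap → hour 22), so it starts at hour 22 and finishes at 22 + 2 = hour 24.
Conditioning waits on pitching (finishes hour 24, plus 3-hour gap → hour 27), so it starts at hour 27 and finishes at 27 + 3 = hour 30.

Working backward from the deadline:
Nothing follows packaging; the deadline of hour 34 is its only limit. It must start by 34 − 2 = hour 32.
Conditioning has to be done before packaging (must start by hour 32). That means finishing by hour 32, i.e. starting by 32 − 3 = hour 29.
So conditioning can start as early as hour 27 and as late as hour 29, giving 29 − 27 = 2 hours of slack.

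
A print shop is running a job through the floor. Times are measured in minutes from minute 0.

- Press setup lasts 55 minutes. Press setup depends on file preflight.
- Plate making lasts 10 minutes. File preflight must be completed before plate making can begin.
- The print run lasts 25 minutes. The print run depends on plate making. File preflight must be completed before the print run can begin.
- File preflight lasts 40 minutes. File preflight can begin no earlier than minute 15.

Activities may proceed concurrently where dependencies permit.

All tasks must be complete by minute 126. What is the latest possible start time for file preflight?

Nothing follows the print run; the deadline of minute 126 is its only limit. It must start by 126 − 25 = minute 101.
Since the print run (must start by minute 101) depends on it, plate making must finish by minute 101. Backing off its 10-minute duration gives a latest start of minute 91.
To finish by minute 126, press setup (duration 55) must start no later than minute 71.
For file preflight: plate making (must start by minute 91); press setup (must start by minute 71); the print run (must start by minute 101). The most restrictive is minute 71; with a 40-minute duration, file preflight must start by minute 31.

31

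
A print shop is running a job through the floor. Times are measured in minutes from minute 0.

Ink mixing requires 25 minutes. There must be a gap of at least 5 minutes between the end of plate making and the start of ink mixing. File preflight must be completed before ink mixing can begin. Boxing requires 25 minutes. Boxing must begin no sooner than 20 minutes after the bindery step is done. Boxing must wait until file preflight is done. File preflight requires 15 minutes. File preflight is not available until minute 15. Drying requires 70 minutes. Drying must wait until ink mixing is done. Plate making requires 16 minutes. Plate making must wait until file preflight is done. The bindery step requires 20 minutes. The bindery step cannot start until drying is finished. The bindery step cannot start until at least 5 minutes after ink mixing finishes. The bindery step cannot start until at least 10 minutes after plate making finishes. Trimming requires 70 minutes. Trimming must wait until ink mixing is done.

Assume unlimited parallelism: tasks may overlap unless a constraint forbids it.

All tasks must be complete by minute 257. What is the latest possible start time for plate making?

76

To finish by minute 257, boxing (duration 25) must start no later than minute 232.
The bindery step feeds into boxing (must start by minute 232, minus 20-minute gap → minute 212); so the bindery step must finish by minute 212 and therefore start by minute 192.
Drying has to be done before the bindery step (must start by minute 192). That means finishing by minute 192, i.e. starting by 192 − 70 = minute 122.
Nothing follows trimming; the deadline of minute 257 is its only limit. It must start by 257 − 70 = minute 187.
Ink mixing must finish in time for drying (must start by minute 122); trimming (must start by minute 187); the bindery step (must start by minute 192, minus 5-minute gap → minute 187). The tightest is minute 122, so ink mixing must start by 122 − 25 = minute 97.
Plate making feeds ink mixing (must start by minute 97, minus 5-minute gap → minute 92); the bindery step (must start by minute 192, minus 10-minute gap → minute 182). Taking the minimum, plate making must finish by minute 92 and start by 92 − 16 = minute 76.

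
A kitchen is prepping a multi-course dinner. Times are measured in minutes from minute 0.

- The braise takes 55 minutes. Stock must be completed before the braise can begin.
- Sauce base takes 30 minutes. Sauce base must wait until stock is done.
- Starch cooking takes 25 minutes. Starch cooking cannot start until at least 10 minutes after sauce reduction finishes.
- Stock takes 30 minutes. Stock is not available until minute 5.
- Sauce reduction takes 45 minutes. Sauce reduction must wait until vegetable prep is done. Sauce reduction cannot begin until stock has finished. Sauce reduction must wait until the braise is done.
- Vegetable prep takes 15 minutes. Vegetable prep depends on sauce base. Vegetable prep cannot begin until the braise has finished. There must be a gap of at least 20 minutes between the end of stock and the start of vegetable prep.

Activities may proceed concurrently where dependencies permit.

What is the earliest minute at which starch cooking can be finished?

Stock cannot begin until its own release at minute 5. It runs from minute 5 to 5 + 30 = minute 35.
The braise waits on stock (finishes minute 35), so it starts at minute 35 and finishes at 35 + 55 = minute 90.
After stock (finishes minute 35), sauce base can start at minute 35 and finishes at minute 65.
Vegetable prep cannot start until sauce base (finishes minute 65); the braise (finishes minute 90); stock (finishes minute 35, plus 20-minute gap → minute 55). The controlling bound is minute 90, so vegetable prep finishes at 90 + 15 = minute 105.
Sauce reduction needs all of vegetable prep (finishes minute 105); stock (finishes minute 35); the braise (finishes minute 90). That puts its earliest start at minute 105; it finishes at 105 + 45 = minute 150.
After sauce reduction (finishes minute 150, plus 10-minute gap → minute 160), starch cooking can start at minute 160 and finishes at minute 185.

185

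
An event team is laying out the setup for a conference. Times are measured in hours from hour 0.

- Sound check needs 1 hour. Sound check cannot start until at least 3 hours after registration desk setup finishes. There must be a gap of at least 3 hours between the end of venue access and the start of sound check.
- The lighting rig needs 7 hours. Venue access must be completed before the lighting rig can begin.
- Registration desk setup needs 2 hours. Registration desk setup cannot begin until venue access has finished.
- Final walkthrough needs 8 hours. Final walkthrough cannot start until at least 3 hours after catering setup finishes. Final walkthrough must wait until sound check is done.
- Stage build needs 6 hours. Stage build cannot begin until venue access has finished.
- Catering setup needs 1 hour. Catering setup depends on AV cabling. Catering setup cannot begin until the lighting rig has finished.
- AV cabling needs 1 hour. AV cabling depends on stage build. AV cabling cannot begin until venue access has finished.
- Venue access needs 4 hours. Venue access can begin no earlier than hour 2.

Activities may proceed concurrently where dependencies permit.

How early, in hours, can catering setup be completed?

Venue access cannot begin until its own release at hour 2. It runs from hour 2 to 2 + 4 = hour 6.
The lighting rig waits on venue access (finishes hour 6), so it starts at hour 6 and finishes at 6 + 7 = hour 13.
Stage build cannot begin until venue access (finishes hour 6). It runs from hour 6 to 6 + 6 = hour 12.
AV cabling has to wait for stage build (finishes hour 12); venue access (finishes hour 6). The latest of these is hour 12, so AV cabling runs hour 12 to 12 + 1 = hour 13.
Catering setup has to wait for AV cabling (finishes hour 13); the lighting rig (finishes hour 13). The latest of these is hour 13, so catering setup runs hour 13 to 13 + 1 = hour 14.

14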